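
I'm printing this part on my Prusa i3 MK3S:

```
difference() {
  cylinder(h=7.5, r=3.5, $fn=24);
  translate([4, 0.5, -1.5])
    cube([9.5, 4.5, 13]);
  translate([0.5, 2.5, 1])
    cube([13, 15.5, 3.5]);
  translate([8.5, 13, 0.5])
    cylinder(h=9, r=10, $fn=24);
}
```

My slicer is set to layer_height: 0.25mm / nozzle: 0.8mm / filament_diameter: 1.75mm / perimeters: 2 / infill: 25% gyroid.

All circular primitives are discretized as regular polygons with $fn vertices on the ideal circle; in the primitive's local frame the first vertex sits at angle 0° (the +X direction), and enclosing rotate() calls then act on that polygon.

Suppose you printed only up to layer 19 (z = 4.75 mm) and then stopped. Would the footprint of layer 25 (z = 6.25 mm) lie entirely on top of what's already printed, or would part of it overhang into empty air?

entirely on top

Compare the two slices. At z = 4.75: the r=3.5 cylinder contributes a regular 24-gon of circumradius 3.5 (area = (24/2)·3.500²·sin(360°/24) = 38.05 mm²); the 9.5×4.5 cube at (4, 0.5) contributes its full rectangle (area 42.75 mm²); the cube at (0.5, 2.5) does not reach this height (z outside [1, 4.5]); the cylinder at (8.5, 13): section is a regular 24-gon, circumradius r=10 (area = (24/2)·10.000²·sin(360°/24) = 310.58 mm²); Taking the first minus the rest: starting from the r=3.5 cylinder (38.05 mm²), the 9.5×4.5 cube at (4, 0.5) misses the remaining region (no effect); the r=10 cylinder at (8.5, 13) misses the remaining region (no effect) — area = 38.05 mm². At z = 6.25: the r=3.5 cylinder contributes a regular 24-gon of circumradius 3.5 (area = (24/2)·3.500²·sin(360°/24) = 38.05 mm²); the cube at (4, 0.5) (footprint 9.5×4.5) is included at this height (area 42.75 mm²); the cube at (0.5, 2.5) is not intersected at this z (z outside [1, 4.5]); the r=10 cylinder at (8.5, 13) gives a regular 24-gon of circumradius 10 (constant along its height) (area = (24/2)·10.000²·sin(360°/24) = 310.58 mm²); After the difference (first − rest): starting from the r=3.5 cylinder (38.05 mm²), the 9.5×4.5 cube at (4, 0.5) misses the remaining region (no effect); the r=10 cylinder at (8.5, 13) misses the remaining region (no effect) — area = 38.05 mm². Checking containment: the cross-section at z = 6.25 is a subset of the cross-section at z = 4.75.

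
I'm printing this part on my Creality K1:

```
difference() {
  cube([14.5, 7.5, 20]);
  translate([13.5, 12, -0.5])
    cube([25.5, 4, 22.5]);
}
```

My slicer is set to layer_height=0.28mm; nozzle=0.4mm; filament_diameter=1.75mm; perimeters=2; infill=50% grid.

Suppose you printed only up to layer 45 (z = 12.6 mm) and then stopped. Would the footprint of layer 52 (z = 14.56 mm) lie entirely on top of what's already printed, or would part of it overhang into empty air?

Compare the two slices. At z = 12.6: the cube (footprint 14.5×7.5) is included at this height (area 108.75 mm²); the 25.5×4 cube at (13.5, 12) contributes its full rectangle (area 102.00 mm²); After the difference (first − rest): starting from the 14.5×7.5 cube (108.75 mm²), the 25.5×4 cube at (13.5, 12) misses the remaining region (no effect) — area = 108.75 mm². At z = 14.56: the cube is present — its section is the full 14.5×7.5 rectangle (area 108.75 mm²); the cube at (13.5, 12) (footprint 25.5×4) is included at this height (area 102.00 mm²); Subtracting the remaining from the first: starting from the 14.5×7.5 cube (108.75 mm²), the 25.5×4 cube at (13.5, 12) misses the remaining region (no effect) — area = 108.75 mm². Checking containment: the cross-section at z = 14.56 is a subset of the cross-section at z = 12.6.

entirely on top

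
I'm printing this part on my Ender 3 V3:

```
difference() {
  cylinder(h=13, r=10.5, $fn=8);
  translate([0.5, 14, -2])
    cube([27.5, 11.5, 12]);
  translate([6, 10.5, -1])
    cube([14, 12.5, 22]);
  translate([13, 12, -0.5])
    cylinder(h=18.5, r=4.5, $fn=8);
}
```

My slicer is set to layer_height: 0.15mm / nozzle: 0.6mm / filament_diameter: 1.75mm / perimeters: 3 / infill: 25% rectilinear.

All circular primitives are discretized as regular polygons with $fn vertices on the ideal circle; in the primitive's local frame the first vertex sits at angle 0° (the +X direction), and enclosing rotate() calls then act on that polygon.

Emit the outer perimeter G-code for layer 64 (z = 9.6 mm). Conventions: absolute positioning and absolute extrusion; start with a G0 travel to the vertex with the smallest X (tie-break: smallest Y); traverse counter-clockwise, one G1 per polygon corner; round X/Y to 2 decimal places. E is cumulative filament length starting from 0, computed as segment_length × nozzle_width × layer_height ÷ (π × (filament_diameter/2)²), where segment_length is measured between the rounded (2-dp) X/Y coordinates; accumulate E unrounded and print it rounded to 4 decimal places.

At z = 9.6 mm: the cylinder: section is a regular 8-gon, circumradius r=10.5; the cube at (0.5, 14) (footprint 27.5×11.5) is included at this height; the cube at (6, 10.5) (footprint 14×12.5) is included at this height; the r=4.5 cylinder at (13, 12) contributes a regular 8-gon of circumradius 4.5; Subtracting the remaining from the first: starting from the r=10.5 cylinder, the 27.5×11.5 cube at (0.5, 14) misses the remaining region (no effect); the 14×12.5 cube at (6, 10.5) misses the remaining region (no effect); the r=4.5 cylinder at (13, 12) misses the remaining region (no effect) — 1 connected region. The outline is a single polygon with 8 vertices. Extrusion per mm of travel: 0.6 × 0.15 / (π × 0.875²) = 0.037418. Accumulating E over each segment gives final E = 2.4049.

G0 X-10.50 Y0.00 Z9.60
G1 X-7.42 Y-7.42 E0.3006
G1 X0.00 Y-10.50 E0.6012
G1 X7.42 Y-7.42 E0.9018
G1 X10.50 Y0.00 E1.2024
G1 X7.42 Y7.42 E1.5030
G1 X0.00 Y10.50 E1.8036
G1 X-7.42 Y7.42 E2.1043
G1 X-10.50 Y0.00 E2.4049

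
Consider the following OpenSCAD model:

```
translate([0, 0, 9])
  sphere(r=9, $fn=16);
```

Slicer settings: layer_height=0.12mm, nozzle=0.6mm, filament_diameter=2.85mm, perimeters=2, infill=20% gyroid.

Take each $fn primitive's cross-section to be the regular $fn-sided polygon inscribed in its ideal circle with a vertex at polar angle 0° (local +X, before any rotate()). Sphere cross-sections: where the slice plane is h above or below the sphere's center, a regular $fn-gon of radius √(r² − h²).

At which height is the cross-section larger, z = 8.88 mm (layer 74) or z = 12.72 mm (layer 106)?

layer 74 (z = 8.88 mm)

Layer 74 (z = 8.88): the sphere: section is a regular 16-gon, circumradius = √(r²−h²) = √(9²−0.12²) = 8.999 (area = (16/2)·8.999²·sin(360°/16) = 247.93 mm²). So its area = 247.93 mm². Layer 106 (z = 12.72): the r=9 sphere slices to a regular 16-gon of circumradius 8.195 (√(r²−h²) with h=3.72 from center) (area = (16/2)·8.195²·sin(360°/16) = 205.61 mm²). So its area = 205.61 mm². Layer 74 is larger (247.93 vs 205.61 mm²).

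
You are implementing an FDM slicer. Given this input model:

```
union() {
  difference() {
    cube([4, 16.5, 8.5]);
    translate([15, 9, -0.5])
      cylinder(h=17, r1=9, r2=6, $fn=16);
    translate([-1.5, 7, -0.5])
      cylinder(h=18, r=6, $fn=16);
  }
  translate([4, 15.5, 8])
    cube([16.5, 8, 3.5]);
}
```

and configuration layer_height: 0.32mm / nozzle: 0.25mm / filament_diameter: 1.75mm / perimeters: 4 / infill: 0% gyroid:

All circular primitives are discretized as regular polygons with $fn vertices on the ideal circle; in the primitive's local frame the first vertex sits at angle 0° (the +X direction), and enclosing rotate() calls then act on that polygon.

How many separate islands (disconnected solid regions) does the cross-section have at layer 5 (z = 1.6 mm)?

At z = 1.6 mm: the 4×16.5 cube contributes its full rectangle; the cone at (15, 9): at t=0.124 of its height the radius interpolates to r₁+(r₂−r₁)t = 8.629, giving a regular 16-gon of that circumradius; the cylinder at (-1.5, 7): section is a regular 16-gon, circumradius r=6; Taking the first minus the rest: starting from the 4×16.5 cube, the cone at (15, 9) misses the remaining region (no effect); the r=6 cylinder at (-1.5, 7) partially overlaps it — only the 36.30 mm² overlap (of its 110.21 mm²) is removed, clipping the outline — 2 connected regions; the cube at (4, 15.5) does not reach this height (z outside [8, 11.5]); Merging all regions: only the result so far is present, so the union is just that shape — 2 connected regions. Overall, the cross-section has 2 separate islands. Island count = 2.

2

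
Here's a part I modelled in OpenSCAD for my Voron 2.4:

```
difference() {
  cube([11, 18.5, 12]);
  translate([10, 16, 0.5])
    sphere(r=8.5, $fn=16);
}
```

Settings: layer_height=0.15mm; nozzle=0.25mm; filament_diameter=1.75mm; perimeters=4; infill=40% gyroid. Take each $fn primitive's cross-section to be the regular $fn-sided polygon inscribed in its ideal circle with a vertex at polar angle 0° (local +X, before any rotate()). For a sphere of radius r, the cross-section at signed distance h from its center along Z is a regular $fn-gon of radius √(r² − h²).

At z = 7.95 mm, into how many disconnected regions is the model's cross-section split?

1

At z = 7.95 mm: the cube (footprint 11×18.5) is included at this height; the sphere at (10, 16): section is a regular 16-gon, circumradius = √(r²−h²) = √(8.5²−7.45²) = 4.092; Taking the first minus the rest: starting from the 11×18.5 cube, the r=8.5 sphere at (10, 16) partially overlaps it — only the 28.72 mm² overlap (of its 51.27 mm²) is removed, clipping the outline — 1 connected region. The result has 1 disconnected region.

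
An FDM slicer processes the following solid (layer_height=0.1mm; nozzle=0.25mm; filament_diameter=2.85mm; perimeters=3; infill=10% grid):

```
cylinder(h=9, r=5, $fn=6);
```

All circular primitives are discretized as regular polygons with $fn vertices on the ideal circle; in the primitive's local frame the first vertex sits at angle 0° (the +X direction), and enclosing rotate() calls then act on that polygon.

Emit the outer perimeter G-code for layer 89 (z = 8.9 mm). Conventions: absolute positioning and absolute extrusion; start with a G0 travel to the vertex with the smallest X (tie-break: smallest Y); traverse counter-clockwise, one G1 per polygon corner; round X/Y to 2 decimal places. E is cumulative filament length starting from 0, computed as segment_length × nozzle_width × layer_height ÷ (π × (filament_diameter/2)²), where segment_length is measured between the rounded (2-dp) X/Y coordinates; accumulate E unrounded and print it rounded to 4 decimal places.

At z = 8.9 mm: the r=5 cylinder gives a regular 6-gon of circumradius 5 (constant along its height). The outline is a single polygon with 6 vertices. Extrusion per mm of travel: 0.25 × 0.1 / (π × 1.425²) = 0.003919. Accumulating E over each segment gives final E = 0.1176.

G0 X-5.00 Y0.00 Z8.90
G1 X-2.50 Y-4.33 E0.0196
G1 X2.50 Y-4.33 E0.0392
G1 X5.00 Y0.00 E0.0588
G1 X2.50 Y4.33 E0.0784
G1 X-2.50 Y4.33 E0.0980
G1 X-5.00 Y0.00 E0.1176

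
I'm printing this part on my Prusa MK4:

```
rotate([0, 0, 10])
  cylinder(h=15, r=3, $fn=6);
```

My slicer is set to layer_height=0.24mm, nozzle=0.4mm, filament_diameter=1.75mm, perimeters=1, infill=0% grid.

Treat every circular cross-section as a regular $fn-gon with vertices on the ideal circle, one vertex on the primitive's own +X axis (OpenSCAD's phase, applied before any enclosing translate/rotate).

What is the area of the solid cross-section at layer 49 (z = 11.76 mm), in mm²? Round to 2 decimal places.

23.38 mm²

At z = 11.76 mm: the cylinder: section is a regular 6-gon, circumradius r=3 (area = (6/2)·3.000²·sin(360°/6) = 23.38 mm²); (whole slice rotated 10° about Z — lengths, areas and connectivity unchanged). Overall, the cross-section is a single solid region. Net area = 23.38 mm².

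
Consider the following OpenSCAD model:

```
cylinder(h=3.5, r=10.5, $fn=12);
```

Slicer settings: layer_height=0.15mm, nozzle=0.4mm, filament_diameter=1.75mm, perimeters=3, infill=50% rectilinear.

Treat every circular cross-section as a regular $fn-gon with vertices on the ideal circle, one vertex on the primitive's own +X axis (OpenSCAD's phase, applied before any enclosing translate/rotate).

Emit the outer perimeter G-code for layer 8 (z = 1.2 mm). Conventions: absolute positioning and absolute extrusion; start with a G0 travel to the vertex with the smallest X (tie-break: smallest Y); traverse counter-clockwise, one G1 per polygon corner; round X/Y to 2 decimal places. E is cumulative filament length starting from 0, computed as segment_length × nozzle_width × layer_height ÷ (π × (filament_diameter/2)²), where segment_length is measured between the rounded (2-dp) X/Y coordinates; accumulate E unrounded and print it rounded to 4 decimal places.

At z = 1.2 mm: the r=10.5 cylinder gives a regular 12-gon of circumradius 10.5 (constant along its height). The outline is a single polygon with 12 vertices. Extrusion per mm of travel: 0.4 × 0.15 / (π × 0.875²) = 0.024945. Accumulating E over each segment gives final E = 1.6267.

G0 X-10.50 Y0.00 Z1.20
G1 X-9.09 Y-5.25 E0.1356
G1 X-5.25 Y-9.09 E0.2711
G1 X0.00 Y-10.50 E0.4067
G1 X5.25 Y-9.09 E0.5423
G1 X9.09 Y-5.25 E0.6777
G1 X10.50 Y0.00 E0.8133
G1 X9.09 Y5.25 E0.9489
G1 X5.25 Y9.09 E1.0844
G1 X0.00 Y10.50 E1.2200
G1 X-5.25 Y9.09 E1.3556
G1 X-9.09 Y5.25 E1.4911
G1 X-10.50 Y0.00 E1.6267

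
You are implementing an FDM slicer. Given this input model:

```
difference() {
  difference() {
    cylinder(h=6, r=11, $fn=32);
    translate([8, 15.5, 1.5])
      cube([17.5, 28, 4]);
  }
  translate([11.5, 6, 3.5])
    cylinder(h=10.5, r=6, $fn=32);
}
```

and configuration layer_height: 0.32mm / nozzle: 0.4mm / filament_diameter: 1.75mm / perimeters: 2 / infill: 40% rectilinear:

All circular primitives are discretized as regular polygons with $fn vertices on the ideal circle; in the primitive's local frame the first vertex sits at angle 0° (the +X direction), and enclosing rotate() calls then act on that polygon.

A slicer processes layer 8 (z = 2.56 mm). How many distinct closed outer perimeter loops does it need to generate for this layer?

1

At z = 2.56 mm: the r=11 cylinder gives a regular 32-gon of circumradius 11 (constant along its height); the cube at (8, 15.5) is present — its section is the full 17.5×28 rectangle; Subtracting the remaining from the first: starting from the r=11 cylinder, the 17.5×28 cube at (8, 15.5) misses the remaining region (no effect) — 1 connected region; the cylinder at (11.5, 6) does not reach this height (z outside [3.5, 14]); Taking the first minus the rest: none of the subtracted shapes is present at this height, so the result so far is unchanged — 1 connected region. The result has 1 disconnected region.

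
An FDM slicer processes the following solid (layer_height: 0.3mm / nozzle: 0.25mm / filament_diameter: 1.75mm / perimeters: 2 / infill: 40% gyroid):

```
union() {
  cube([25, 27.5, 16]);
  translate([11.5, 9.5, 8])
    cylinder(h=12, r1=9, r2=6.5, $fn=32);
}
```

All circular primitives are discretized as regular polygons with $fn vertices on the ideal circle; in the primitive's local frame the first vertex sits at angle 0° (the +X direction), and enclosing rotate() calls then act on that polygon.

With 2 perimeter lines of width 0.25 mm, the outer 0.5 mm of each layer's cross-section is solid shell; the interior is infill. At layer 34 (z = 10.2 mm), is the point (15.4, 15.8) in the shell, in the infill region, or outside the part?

infill

At z = 10.2 mm: the cube (footprint 25×27.5) is included at this height; the cone at (11.5, 9.5) (r1=9→r2=6.5) has section circumradius 8.542 here — a regular 32-gon; Combining (union): the cone at (11.5, 9.5) lies entirely inside the 25×27.5 cube, so the union is just the 25×27.5 cube — 1 connected region. Overall, the cross-section is a single solid region. The nearest boundary edge runs (25.00, 27.50)→(25.00, 0.00); distance from the point to it = 9.60 mm. The point is inside the cross-section and 9.60 mm from the nearest boundary — more than the 0.5 mm shell width (2 × 0.25), so it's in the infill interior.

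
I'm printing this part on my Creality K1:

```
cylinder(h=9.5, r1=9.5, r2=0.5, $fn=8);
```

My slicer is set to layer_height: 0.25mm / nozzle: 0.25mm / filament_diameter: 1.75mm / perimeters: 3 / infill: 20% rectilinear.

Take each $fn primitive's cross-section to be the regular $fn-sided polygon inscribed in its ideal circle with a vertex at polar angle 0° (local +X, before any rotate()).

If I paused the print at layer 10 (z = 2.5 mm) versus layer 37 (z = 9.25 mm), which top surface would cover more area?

layer 10 (z = 2.5 mm)

Layer 10 (z = 2.5): the cone: at t=0.263 of its height the radius interpolates to r₁+(r₂−r₁)t = 7.132, giving a regular 8-gon of that circumradius (area = (8/2)·7.132²·sin(360°/8) = 143.85 mm²). So its area = 143.85 mm². Layer 37 (z = 9.25): the cone: at t=0.974 of its height the radius interpolates to r₁+(r₂−r₁)t = 0.737, giving a regular 8-gon of that circumradius (area = (8/2)·0.737²·sin(360°/8) = 1.54 mm²). So its area = 1.54 mm². Layer 10 is larger (143.85 vs 1.54 mm²).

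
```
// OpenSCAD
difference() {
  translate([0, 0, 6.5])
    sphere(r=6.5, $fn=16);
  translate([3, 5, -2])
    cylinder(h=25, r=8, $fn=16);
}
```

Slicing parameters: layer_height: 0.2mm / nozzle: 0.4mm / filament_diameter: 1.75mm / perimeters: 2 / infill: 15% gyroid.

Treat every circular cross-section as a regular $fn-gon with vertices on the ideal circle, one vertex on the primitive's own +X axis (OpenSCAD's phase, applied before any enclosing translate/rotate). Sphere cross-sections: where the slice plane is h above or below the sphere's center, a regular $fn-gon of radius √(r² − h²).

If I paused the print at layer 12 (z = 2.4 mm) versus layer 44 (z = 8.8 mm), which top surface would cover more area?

layer 44 (z = 8.8 mm)

Layer 12 (z = 2.4): the r=6.5 sphere slices to a regular 16-gon of circumradius 5.044 (√(r²−h²) with h=4.1 from center) (area = (16/2)·5.044²·sin(360°/16) = 77.88 mm²); the r=8 cylinder at (3, 5) contributes a regular 16-gon of circumradius 8 (area = (16/2)·8.000²·sin(360°/16) = 195.93 mm²); After the difference (first − rest): starting from the r=6.5 sphere (77.88 mm²), the r=8 cylinder at (3, 5) partially overlaps it — only the 53.97 mm² overlap (of its 195.93 mm²) is removed, clipping the outline — area = 23.91 mm². So its area = 23.91 mm². Layer 44 (z = 8.8): the r=6.5 sphere slices to a regular 16-gon of circumradius 6.079 (√(r²−h²) with h=2.3 from center) (area = (16/2)·6.079²·sin(360°/16) = 113.15 mm²); the r=8 cylinder at (3, 5) contributes a regular 16-gon of circumradius 8 (area = (16/2)·8.000²·sin(360°/16) = 195.93 mm²); After the difference (first − rest): starting from the r=6.5 sphere (113.15 mm²), the r=8 cylinder at (3, 5) partially overlaps it — only the 71.23 mm² overlap (of its 195.93 mm²) is removed, clipping the outline — area = 41.92 mm². So its area = 41.92 mm². Layer 44 is larger (41.92 vs 23.91 mm²).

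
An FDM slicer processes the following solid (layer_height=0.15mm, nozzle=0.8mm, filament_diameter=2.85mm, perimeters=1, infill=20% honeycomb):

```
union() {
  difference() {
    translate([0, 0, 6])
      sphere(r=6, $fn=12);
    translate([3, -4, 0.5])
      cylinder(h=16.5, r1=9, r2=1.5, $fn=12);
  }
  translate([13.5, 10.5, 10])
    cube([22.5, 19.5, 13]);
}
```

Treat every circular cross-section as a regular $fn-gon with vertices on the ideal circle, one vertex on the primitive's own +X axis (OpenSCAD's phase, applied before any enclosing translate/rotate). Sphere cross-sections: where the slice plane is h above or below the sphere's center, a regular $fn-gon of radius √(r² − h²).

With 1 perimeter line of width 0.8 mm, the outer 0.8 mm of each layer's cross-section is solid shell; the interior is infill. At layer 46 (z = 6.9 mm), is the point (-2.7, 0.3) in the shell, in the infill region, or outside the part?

infill

At z = 6.9 mm: the r=6 sphere contributes a regular 12-gon of circumradius √(6²−0.9²) = 5.932; the cone at (3, -4): at t=0.388 of its height the radius interpolates to r₁+(r₂−r₁)t = 6.091, giving a regular 12-gon of that circumradius; After the difference (first − rest): starting from the r=6 sphere, the cone at (3, -4) partially overlaps it — only the 51.47 mm² overlap (of its 111.30 mm²) is removed, clipping the outline — 1 connected region; the cube at (13.5, 10.5) does not reach this height (z outside [10, 23]); Taking the union: only the result so far is present, so the union is just that shape — 1 connected region. Overall, the cross-section is a single solid region. The nearest boundary edge runs (-0.05, 1.27)→(-2.27, -0.95); distance from the point to it = 1.19 mm. The point is inside the cross-section and 1.19 mm from the nearest boundary — more than the 0.8 mm shell width (1 × 0.8), so it's in the infill interior.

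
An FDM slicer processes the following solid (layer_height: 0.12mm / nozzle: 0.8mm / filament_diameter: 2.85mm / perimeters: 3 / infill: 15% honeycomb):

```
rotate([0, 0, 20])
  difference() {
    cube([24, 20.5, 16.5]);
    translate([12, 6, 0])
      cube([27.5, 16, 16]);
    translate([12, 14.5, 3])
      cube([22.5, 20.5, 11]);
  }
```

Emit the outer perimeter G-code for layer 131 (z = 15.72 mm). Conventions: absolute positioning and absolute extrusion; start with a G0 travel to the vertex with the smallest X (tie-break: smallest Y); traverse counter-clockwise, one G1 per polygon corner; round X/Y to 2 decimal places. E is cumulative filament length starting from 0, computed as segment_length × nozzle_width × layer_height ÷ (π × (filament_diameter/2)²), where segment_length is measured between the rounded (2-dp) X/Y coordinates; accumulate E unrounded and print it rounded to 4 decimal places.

G0 X-7.01 Y19.26 Z15.72
G1 X0.00 Y0.00 E0.3084
G1 X22.55 Y8.21 E0.6696
G1 X20.50 Y13.85 E0.7599
G1 X9.22 Y9.74 E0.9405
G1 X4.26 Y23.37 E1.1588
G1 X-7.01 Y19.26 E1.3393

At z = 15.72 mm: the 24×20.5 cube contributes its full rectangle; the cube at (12, 6) (footprint 27.5×16) is included at this height; the cube at (12, 14.5) does not reach this height (z outside [3, 14]); Taking the first minus the rest: starting from the 24×20.5 cube, the 27.5×16 cube at (12, 6) partially overlaps it — only the 174.00 mm² overlap (of its 440.00 mm²) is removed, clipping the outline — 1 connected region; (rotated 20° about Z; rotation is an isometry so areas/perimeters/island counts are preserved). The outline is a single polygon with 6 vertices. Extrusion per mm of travel: 0.8 × 0.12 / (π × 1.425²) = 0.015048. Accumulating E over each segment gives final E = 1.3393.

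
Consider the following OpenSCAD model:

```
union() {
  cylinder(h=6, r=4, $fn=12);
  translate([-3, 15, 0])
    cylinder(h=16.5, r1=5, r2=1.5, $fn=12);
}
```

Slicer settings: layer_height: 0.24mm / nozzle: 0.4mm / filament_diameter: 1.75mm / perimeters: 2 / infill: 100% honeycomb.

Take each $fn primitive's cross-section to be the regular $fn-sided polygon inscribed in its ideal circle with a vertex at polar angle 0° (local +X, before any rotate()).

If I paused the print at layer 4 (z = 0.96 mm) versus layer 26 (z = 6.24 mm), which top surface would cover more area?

Layer 4 (z = 0.96): the cylinder: section is a regular 12-gon, circumradius r=4 (area = (12/2)·4.000²·sin(360°/12) = 48.00 mm²); the cone at (-3, 15): at t=0.058 of its height the radius interpolates to r₁+(r₂−r₁)t = 4.796, giving a regular 12-gon of that circumradius (area = (12/2)·4.796²·sin(360°/12) = 69.02 mm²); Taking the union: the 2 present regions are separate (no shared area or edge), so areas and boundary lengths simply add and each stays a separate island — area = 117.02 mm². So its area = 117.02 mm². Layer 26 (z = 6.24): the cylinder does not reach this height (z outside [0, 6]); the cone at (-3, 15) (r1=5→r2=1.5) has section circumradius 3.676 here — a regular 12-gon (area = (12/2)·3.676²·sin(360°/12) = 40.55 mm²); Taking the union: only the cone at (-3, 15) is present, so the union is just that shape — area = 40.55 mm². So its area = 40.55 mm². Layer 4 is larger (117.02 vs 40.55 mm²).

layer 4 (z = 0.96 mm)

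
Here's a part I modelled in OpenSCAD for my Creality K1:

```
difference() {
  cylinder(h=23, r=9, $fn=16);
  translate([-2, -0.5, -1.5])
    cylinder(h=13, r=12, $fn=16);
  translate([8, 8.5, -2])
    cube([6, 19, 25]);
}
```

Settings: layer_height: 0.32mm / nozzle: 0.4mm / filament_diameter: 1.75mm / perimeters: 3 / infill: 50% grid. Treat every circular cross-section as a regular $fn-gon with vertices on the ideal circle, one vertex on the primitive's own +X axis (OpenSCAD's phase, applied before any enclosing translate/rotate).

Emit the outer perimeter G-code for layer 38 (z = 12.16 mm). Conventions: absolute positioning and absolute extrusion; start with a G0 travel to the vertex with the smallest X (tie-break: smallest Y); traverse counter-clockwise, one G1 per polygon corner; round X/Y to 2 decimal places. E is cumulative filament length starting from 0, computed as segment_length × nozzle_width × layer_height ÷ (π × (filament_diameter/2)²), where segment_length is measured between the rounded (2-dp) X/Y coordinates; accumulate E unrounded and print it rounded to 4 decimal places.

G0 X-9.00 Y0.00 Z12.16
G1 X-8.31 Y-3.44 E0.1867
G1 X-6.36 Y-6.36 E0.3736
G1 X-3.44 Y-8.31 E0.5604
G1 X0.00 Y-9.00 E0.7471
G1 X3.44 Y-8.31 E0.9338
G1 X6.36 Y-6.36 E1.1207
G1 X8.31 Y-3.44 E1.3076
G1 X9.00 Y0.00 E1.4943
G1 X8.31 Y3.44 E1.6810
G1 X6.36 Y6.36 E1.8678
G1 X3.44 Y8.31 E2.0547
G1 X0.00 Y9.00 E2.2414
G1 X-3.44 Y8.31 E2.4281
G1 X-6.36 Y6.36 E2.6150
G1 X-8.31 Y3.44 E2.8018
G1 X-9.00 Y0.00 E2.9885

At z = 12.16 mm: the cylinder: section is a regular 16-gon, circumradius r=9; the cylinder at (-2, -0.5) is absent (z outside [-1.5, 11.5]); the cube at (8, 8.5) is present — its section is the full 6×19 rectangle; Subtracting the remaining from the first: starting from the r=9 cylinder, the 6×19 cube at (8, 8.5) misses the remaining region (no effect) — 1 connected region. The outline is a single polygon with 16 vertices. Extrusion per mm of travel: 0.4 × 0.32 / (π × 0.875²) = 0.053216. Accumulating E over each segment gives final E = 2.9885.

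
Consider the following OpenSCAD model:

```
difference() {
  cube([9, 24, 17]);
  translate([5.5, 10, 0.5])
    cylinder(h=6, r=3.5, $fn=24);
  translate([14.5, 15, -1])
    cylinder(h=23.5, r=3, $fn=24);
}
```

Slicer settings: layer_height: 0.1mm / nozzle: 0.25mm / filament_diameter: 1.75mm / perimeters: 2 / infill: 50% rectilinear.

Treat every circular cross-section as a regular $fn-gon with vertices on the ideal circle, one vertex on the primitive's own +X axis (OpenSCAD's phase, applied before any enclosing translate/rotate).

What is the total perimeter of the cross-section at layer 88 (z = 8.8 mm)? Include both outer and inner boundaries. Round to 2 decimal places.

At z = 8.8 mm: the cube is present — its section is the full 9×24 rectangle (perimeter 66.00 mm); the cylinder at (5.5, 10) is absent (z outside [0.5, 6.5]); the r=3 cylinder at (14.5, 15) contributes a regular 24-gon of circumradius 3 (perimeter = 2·24·3.000·sin(180°/24) = 18.80 mm); Subtracting the remaining from the first: starting from the 9×24 cube, the r=3 cylinder at (14.5, 15) misses the remaining region (no effect) — boundary = 66.00 mm. Overall, the cross-section is a single solid region. Total boundary length (outer) = 66.00 mm.

66.00 mm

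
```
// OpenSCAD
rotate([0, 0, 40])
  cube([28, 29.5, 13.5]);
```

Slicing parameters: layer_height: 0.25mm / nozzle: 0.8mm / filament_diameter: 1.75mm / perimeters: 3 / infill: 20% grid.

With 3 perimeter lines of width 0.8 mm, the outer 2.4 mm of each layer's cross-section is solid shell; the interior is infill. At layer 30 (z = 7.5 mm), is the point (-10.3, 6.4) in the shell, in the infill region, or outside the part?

At z = 7.5 mm: the cube is present — its section is the full 28×29.5 rectangle; (rotated 40° about Z; rotation is an isometry so areas/perimeters/island counts are preserved). Overall, the cross-section is a single solid region. Undo the 40° rotation: the query point maps to (-3.776, 11.523) in the un-rotated model frame. The nearest boundary edge runs (0.00, 29.50)→(0.00, 0.00); distance from the point to it = 3.78 mm. The point is not inside any of the regions above, so it lies outside the cross-section (3.78 mm from the nearest boundary).

outside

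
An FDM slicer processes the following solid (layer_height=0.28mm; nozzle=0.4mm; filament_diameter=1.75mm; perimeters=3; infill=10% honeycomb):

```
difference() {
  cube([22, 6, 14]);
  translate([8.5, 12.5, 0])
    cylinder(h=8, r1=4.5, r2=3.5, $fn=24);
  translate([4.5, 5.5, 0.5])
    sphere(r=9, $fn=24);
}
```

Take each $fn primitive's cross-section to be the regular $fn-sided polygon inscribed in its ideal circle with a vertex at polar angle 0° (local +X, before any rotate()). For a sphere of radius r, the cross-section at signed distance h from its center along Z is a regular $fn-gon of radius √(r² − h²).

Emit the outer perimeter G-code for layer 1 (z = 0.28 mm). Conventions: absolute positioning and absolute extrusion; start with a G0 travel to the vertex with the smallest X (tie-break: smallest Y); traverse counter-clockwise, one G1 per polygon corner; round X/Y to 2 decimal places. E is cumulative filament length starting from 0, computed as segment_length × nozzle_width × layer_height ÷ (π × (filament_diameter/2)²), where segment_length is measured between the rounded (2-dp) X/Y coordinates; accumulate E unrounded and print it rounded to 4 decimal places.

G0 X11.52 Y0.00 Z0.28
G1 X22.00 Y0.00 E0.4880
G1 X22.00 Y6.00 E0.7674
G1 X13.43 Y6.00 E1.1664
G1 X13.50 Y5.50 E1.1899
G1 X13.19 Y3.17 E1.2994
G1 X12.29 Y1.00 E1.4088
G1 X11.52 Y0.00 E1.4676

At z = 0.28 mm: the cube is present — its section is the full 22×6 rectangle; the cone at (8.5, 12.5) (r1=4.5→r2=3.5) has section circumradius 4.465 here — a regular 24-gon; the r=9 sphere at (4.5, 5.5) contributes a regular 24-gon of circumradius √(9²−0.22²) = 8.997; After the difference (first − rest): starting from the 22×6 cube, the cone at (8.5, 12.5) misses the remaining region (no effect); the r=9 sphere at (4.5, 5.5) partially overlaps it — only the 77.38 mm² overlap (of its 251.42 mm²) is removed, clipping the outline — 1 connected region. The outline is a single polygon with 7 vertices. Extrusion per mm of travel: 0.4 × 0.28 / (π × 0.875²) = 0.046564. Accumulating E over each segment gives final E = 1.4676.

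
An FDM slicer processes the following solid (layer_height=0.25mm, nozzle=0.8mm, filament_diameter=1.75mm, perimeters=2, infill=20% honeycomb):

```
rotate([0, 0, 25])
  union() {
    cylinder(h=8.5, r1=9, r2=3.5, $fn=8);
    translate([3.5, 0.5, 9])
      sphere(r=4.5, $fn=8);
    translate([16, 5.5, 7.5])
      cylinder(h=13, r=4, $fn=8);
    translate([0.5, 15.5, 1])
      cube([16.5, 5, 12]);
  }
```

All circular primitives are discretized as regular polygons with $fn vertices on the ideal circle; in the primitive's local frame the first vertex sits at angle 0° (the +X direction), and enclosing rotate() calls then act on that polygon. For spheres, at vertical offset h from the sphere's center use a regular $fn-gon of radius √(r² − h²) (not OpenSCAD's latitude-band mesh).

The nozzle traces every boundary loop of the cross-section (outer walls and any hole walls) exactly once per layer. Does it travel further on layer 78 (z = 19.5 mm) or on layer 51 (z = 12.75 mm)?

Layer 78 (z = 19.5): the cone is absent (z outside [0, 8.5]); the sphere at (3.5, 0.5) is absent (|z−center|=10.500 > r=4.5); the r=4 cylinder at (16, 5.5) contributes a regular 8-gon of circumradius 4 (perimeter = 2·8·4.000·sin(180°/8) = 24.49 mm); the cube at (0.5, 15.5) is absent (z outside [1, 13]); Combining (union): only the r=4 cylinder at (16, 5.5) is present, so the union is just that shape — boundary = 24.49 mm; (whole slice rotated 25° about Z — lengths, areas and connectivity unchanged). So its perimeter = 24.49 mm. Layer 51 (z = 12.75): the cone is not intersected at this z (z outside [0, 8.5]); the sphere at (3.5, 0.5): section is a regular 8-gon, circumradius = √(r²−h²) = √(4.5²−3.75²) = 2.487 (perimeter = 2·8·2.487·sin(180°/8) = 15.23 mm); the r=4 cylinder at (16, 5.5) gives a regular 8-gon of circumradius 4 (constant along its height) (perimeter = 2·8·4.000·sin(180°/8) = 24.49 mm); the cube at (0.5, 15.5) (footprint 16.5×5) is included at this height (perimeter 43.00 mm); Combining (union): the 3 present regions are separate (no shared area or edge), so areas and boundary lengths simply add and each stays a separate island — boundary = 82.72 mm; (rotated 25° about Z; rotation is an isometry so areas/perimeters/island counts are preserved). So its perimeter = 82.72 mm. Layer 51 is larger (82.72 vs 24.49 mm).

layer 51 (z = 12.75 mm)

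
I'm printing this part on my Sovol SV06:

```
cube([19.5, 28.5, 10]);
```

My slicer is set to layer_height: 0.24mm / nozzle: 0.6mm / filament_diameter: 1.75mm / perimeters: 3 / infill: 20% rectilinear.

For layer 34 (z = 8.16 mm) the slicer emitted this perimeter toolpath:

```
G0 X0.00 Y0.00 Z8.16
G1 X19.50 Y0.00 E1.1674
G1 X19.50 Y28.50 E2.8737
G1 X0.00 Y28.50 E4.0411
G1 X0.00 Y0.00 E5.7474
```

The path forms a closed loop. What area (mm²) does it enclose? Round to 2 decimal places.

555.75 mm²

Apply the shoelace formula to the sequence of (X, Y) vertices; enclosed area = 555.75 mm².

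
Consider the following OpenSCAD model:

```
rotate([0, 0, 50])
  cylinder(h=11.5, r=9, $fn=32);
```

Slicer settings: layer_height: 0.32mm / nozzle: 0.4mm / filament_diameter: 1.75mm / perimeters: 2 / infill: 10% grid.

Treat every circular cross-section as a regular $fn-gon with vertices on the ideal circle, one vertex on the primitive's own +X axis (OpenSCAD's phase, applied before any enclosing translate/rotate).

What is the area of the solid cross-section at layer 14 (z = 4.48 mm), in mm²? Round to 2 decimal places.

252.84 mm²

At z = 4.48 mm: the cylinder: section is a regular 32-gon, circumradius r=9 (area = (32/2)·9.000²·sin(360°/32) = 252.84 mm²); (rotated 50° about Z; rotation is an isometry so areas/perimeters/island counts are preserved). Overall, the cross-section is a single solid region. Net area = 252.84 mm².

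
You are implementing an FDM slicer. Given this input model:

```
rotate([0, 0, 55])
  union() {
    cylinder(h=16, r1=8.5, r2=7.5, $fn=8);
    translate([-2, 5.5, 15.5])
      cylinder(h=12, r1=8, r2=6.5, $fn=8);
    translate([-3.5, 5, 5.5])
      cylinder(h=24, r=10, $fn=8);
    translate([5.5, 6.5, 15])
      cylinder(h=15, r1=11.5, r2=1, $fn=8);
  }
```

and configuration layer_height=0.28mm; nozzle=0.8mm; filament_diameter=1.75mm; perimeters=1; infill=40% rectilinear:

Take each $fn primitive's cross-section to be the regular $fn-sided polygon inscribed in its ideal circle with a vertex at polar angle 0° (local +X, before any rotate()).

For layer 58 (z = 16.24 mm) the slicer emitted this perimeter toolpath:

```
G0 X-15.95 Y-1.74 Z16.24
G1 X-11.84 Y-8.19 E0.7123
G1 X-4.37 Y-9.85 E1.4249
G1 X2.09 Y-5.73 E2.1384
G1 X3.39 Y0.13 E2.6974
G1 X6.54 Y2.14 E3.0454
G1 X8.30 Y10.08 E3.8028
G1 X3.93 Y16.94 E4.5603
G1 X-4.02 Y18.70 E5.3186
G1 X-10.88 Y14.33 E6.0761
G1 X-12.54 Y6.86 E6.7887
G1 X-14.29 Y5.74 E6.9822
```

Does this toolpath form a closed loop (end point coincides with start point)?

no

Start point (G0): (-15.95, -1.74). End point (last G1): the path does not return to the start — open.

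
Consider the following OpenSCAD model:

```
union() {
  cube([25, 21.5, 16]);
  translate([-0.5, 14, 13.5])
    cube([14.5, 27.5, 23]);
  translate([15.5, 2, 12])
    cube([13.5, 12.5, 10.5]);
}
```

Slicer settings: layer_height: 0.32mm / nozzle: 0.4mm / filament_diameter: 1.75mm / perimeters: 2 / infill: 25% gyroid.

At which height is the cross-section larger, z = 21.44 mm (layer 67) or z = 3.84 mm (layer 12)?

layer 67 (z = 21.44 mm)

Layer 67 (z = 21.44): the cube does not reach this height (z outside [0, 16]); the cube at (-0.5, 14) (footprint 14.5×27.5) is included at this height (area 398.75 mm²); the 13.5×12.5 cube at (15.5, 2) contributes its full rectangle (area 168.75 mm²); Taking the union: the 2 present regions are separate (no shared area or edge), so areas and boundary lengths simply add and each stays a separate island — area = 567.50 mm². So its area = 567.50 mm². Layer 12 (z = 3.84): the cube is present — its section is the full 25×21.5 rectangle (area 537.50 mm²); the cube at (-0.5, 14) does not reach this height (z outside [13.5, 36.5]); the cube at (15.5, 2) is absent (z outside [12, 22.5]); Merging all regions: only the 25×21.5 cube is present, so the union is just that shape — area = 537.50 mm². So its area = 537.50 mm². Layer 67 is larger (567.50 vs 537.50 mm²).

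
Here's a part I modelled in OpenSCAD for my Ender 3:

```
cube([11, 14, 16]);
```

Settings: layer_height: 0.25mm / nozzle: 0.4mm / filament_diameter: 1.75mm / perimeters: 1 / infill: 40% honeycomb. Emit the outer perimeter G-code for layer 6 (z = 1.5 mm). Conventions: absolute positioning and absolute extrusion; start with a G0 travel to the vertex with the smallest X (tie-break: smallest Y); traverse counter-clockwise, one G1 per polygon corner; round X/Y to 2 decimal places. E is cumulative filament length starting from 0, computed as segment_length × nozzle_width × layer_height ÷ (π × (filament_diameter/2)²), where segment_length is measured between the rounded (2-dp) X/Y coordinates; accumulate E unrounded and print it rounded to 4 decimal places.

G0 X0.00 Y0.00 Z1.50
G1 X11.00 Y0.00 E0.4573
G1 X11.00 Y14.00 E1.0394
G1 X0.00 Y14.00 E1.4967
G1 X0.00 Y0.00 E2.0788

At z = 1.5 mm: the cube is present — its section is the full 11×14 rectangle. The outline is a single polygon with 4 vertices. Extrusion per mm of travel: 0.4 × 0.25 / (π × 0.875²) = 0.041575. Accumulating E over each segment gives final E = 2.0788.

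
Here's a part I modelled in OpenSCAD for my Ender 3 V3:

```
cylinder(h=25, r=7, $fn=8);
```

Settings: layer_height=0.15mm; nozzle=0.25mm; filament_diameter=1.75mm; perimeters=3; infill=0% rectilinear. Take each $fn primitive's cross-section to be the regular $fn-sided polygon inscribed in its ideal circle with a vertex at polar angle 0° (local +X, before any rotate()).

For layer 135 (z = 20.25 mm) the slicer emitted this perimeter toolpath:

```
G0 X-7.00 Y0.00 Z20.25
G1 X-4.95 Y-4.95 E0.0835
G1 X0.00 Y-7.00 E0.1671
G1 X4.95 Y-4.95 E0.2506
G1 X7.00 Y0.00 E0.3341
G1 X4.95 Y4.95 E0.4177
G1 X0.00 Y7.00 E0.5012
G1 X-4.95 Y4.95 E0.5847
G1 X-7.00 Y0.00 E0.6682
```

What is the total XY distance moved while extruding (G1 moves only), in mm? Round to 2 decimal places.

Sum the Euclidean lengths of each G1 segment: total = 42.86 mm.

42.86 mm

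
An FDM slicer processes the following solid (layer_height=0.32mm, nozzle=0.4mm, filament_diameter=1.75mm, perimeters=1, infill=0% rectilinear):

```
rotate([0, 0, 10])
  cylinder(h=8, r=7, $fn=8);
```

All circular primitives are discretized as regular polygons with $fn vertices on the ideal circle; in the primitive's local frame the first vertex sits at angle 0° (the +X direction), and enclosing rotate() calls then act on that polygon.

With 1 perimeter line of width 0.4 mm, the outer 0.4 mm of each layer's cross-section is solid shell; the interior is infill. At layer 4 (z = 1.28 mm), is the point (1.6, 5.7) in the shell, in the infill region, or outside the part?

At z = 1.28 mm: the cylinder: section is a regular 8-gon, circumradius r=7; (whole slice rotated 10° about Z — lengths, areas and connectivity unchanged). Overall, the cross-section is a single solid region. Undo the 10° rotation: the query point maps to (2.565, 5.336) in the un-rotated model frame. The nearest boundary edge runs (4.95, 4.95)→(0.00, 7.00); distance from the point to it = 0.56 mm. The point is inside the cross-section and 0.56 mm from the nearest boundary — more than the 0.4 mm shell width (1 × 0.4), so it's in the infill interior.

infill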